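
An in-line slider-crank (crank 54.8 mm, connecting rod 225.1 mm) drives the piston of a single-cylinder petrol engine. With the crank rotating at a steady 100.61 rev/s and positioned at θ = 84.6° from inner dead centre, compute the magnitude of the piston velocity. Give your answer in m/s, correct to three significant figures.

35.3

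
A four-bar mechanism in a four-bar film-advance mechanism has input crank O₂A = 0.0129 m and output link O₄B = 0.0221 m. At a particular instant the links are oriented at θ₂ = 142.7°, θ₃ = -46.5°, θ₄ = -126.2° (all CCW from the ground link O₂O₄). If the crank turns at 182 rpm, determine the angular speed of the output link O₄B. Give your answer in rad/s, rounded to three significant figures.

ω₂ = 19.06 rad/s (from 182 rpm).
Differentiating the loop-closure r₂e^{iθ₂}+r₃e^{iθ₃}=r₁+r₄e^{iθ₄} gives r₂ω₂e^{iθ₂}+r₃ω₃e^{iθ₃}=r₄ω₄e^{iθ₄}.
Eliminating the other unknown: ω₄ = r₂ω₂ sin(θ₂−θ₃) / [r₄ sin(θ₄−θ₃)].
Numerator sine = -0.15988; denominator sine = -0.98389.
Result = 0.0129·19.06·(-0.15988) / (0.0221·(-0.98389)) = +1.8078 rad/s; magnitude 1.8078 rad/s.

1.81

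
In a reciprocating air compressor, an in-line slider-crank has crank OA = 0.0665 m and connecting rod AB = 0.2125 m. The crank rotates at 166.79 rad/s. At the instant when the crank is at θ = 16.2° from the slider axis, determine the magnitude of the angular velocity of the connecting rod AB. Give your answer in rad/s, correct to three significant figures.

50.3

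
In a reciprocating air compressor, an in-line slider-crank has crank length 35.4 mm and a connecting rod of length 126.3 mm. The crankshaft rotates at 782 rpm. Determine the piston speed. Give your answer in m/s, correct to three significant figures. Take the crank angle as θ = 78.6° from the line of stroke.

ω = 2π·782/60 = 81.89 rad/s
For an in-line slider-crank, x = r cosθ + √(L² − r² sin²θ), so v = −rω sinθ·[1 + r cosθ/√(L² − r² sin²θ)].
With r = 0.0354 m, L = 0.1263 m, θ = 78.6°: √(L² − r² sin²θ) = 0.12144 m.
v = −0.0354·81.89·0.98027·[1 + 0.0354·0.19766/0.12144] = -3.0055 m/s.
|v| = 3.0055 m/s.

3.01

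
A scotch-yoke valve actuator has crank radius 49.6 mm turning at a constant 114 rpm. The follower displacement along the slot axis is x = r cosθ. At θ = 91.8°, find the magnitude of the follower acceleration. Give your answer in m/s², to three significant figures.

0.222

ω = 11.94 rad/s (from 114 rpm).
x = r cosθ ⇒ ẍ = −rω² cosθ (ω constant).
|a| = rω²|cosθ| = 0.0496·(11.94)²·|cos 91.8°| = 0.22204 m/s².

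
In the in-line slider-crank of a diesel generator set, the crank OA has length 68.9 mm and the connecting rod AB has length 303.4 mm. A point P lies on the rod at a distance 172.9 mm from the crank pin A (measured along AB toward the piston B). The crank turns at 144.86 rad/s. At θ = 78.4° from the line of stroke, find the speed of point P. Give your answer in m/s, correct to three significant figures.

ω = 144.9 rad/s.  Crank-pin speed |V_A| = rω = 9.9809 m/s, perpendicular to OA.
Rod angle: sinφ = −(r/L) sinθ ⇒ φ = -12.853°; ω_rod = −rω cosθ/√(L²−r²sin²θ) = -6.7848 rad/s.
V_P = V_A + ω_rod × AP, with AP = 0.1729 m along the rod.
Components: V_Px = −rω sinθ − a·ω_rod·sinφ = -10.038 m/s;  V_Py = rω cosθ + a·ω_rod·cosφ = +0.86323 m/s.
|V_P| = √(V_Px² + V_Py²) = 10.075 m/s.

10.1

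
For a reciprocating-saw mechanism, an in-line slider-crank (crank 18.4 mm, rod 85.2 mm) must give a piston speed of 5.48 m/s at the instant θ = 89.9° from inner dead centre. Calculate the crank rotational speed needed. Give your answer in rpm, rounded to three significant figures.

2840

For an in-line slider-crank, |v_piston| = rω|sinθ|·[1 + r cosθ/√(L² − r² sin²θ)].
With r = 0.0184 m, L = 0.0852 m, θ = 89.9°: the bracketed kinematic factor |dx/dθ| = 0.018407 m.
ω = v/|dx/dθ| = 5.48/0.018407 = 297.71 rad/s.
N = 60ω/(2π) = 2842.9 rpm.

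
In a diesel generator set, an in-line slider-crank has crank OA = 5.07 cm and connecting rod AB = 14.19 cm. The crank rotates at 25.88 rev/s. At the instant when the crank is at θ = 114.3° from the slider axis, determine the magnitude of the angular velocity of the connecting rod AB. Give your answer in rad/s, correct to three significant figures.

ω = 162.6 rad/s (converted from 25.88 rev/s).
The rod makes angle φ with the slider axis where L sinφ = r sinθ; differentiating, L cosφ·φ̇ = r ω cosθ.
L cosφ = √(L² − r² sin²θ) = 0.13417 m.
|ω_rod| = r ω |cosθ| / √(L² − r² sin²θ) = 0.0507·162.6·0.41151/0.13417 = 25.287 rad/s.

25.3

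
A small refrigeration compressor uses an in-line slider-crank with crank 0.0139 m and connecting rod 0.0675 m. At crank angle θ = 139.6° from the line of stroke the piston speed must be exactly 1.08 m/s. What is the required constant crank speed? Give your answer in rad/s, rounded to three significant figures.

For an in-line slider-crank, |v_piston| = rω|sinθ|·[1 + r cosθ/√(L² − r² sin²θ)].
With r = 0.0139 m, L = 0.0675 m, θ = 139.6°: the bracketed kinematic factor |dx/dθ| = 0.0075833 m.
ω = v/|dx/dθ| = 1.08/0.0075833 = 142.42 rad/s.

142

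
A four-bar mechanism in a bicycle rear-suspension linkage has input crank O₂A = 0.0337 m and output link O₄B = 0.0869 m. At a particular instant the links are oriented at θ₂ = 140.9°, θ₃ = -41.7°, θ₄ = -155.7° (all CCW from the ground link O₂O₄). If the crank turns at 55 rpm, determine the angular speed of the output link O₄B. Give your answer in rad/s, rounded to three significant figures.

ω₂ = 5.76 rad/s (from 55 rpm).
Differentiating the loop-closure r₂e^{iθ₂}+r₃e^{iθ₃}=r₁+r₄e^{iθ₄} gives r₂ω₂e^{iθ₂}+r₃ω₃e^{iθ₃}=r₄ω₄e^{iθ₄}.
Eliminating the other unknown: ω₄ = r₂ω₂ sin(θ₂−θ₃) / [r₄ sin(θ₄−θ₃)].
Numerator sine = -0.04536; denominator sine = -0.91355.
Result = 0.0337·5.76·(-0.04536) / (0.0869·(-0.91355)) = +0.11091 rad/s; magnitude 0.11091 rad/s.

0.111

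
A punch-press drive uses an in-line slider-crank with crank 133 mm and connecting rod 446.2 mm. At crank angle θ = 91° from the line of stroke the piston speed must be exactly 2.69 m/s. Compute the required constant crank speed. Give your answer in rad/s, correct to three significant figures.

20.3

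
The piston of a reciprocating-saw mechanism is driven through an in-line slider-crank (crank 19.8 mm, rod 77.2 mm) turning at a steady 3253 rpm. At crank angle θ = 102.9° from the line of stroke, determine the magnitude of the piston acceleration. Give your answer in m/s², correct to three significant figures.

1060

ω = 2π·3253/60 = 340.7 rad/s
x(θ) = r cosθ + √(L² − r² sin²θ); with ω constant, a = ω²·d²x/dθ².
d²x/dθ² = −r cosθ − r²(cos2θ)/√u − r⁴ sin²2θ/(4u^{3/2}),  u = L² − r² sin²θ = 0.00558734 m².
Substituting r = 0.0198 m, L = 0.0772 m, θ = 102.9°: d²x/dθ² = +0.0091249 m.
a = ω²·d²x/dθ² = (340.7)²·(+0.0091249) = +1058.9 m/s²;  |a| = 1058.9 m/s².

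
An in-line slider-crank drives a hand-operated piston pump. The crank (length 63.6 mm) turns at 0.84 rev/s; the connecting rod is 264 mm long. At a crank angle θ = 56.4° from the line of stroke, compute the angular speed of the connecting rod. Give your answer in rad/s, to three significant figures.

0.718

ω = 5.278 rad/s (converted from 0.84 rev/s).
The rod makes angle φ with the slider axis where L sinφ = r sinθ; differentiating, L cosφ·φ̇ = r ω cosθ.
L cosφ = √(L² − r² sin²θ) = 0.25863 m.
|ω_rod| = r ω |cosθ| / √(L² − r² sin²θ) = 0.0636·5.278·0.55339/0.25863 = 0.71824 rad/s.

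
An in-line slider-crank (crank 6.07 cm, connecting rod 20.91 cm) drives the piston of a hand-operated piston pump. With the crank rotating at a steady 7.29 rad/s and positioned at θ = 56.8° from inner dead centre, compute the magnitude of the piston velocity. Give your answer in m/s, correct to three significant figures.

0.431

ω = 7.29 rad/s
For an in-line slider-crank, x = r cosθ + √(L² − r² sin²θ), so v = −rω sinθ·[1 + r cosθ/√(L² − r² sin²θ)].
With r = 0.0607 m, L = 0.2091 m, θ = 56.8°: √(L² − r² sin²θ) = 0.20284 m.
v = −0.0607·7.29·0.83676·[1 + 0.0607·0.54756/0.20284] = -0.43094 m/s.
|v| = 0.43094 m/s.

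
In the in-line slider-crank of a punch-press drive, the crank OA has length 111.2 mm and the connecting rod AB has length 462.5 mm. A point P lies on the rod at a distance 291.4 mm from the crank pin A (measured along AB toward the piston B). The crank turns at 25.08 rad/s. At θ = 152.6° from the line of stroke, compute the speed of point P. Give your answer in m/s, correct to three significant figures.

ω = 25.08 rad/s.  Crank-pin speed |V_A| = rω = 2.7889 m/s, perpendicular to OA.
Rod angle: sinφ = −(r/L) sinθ ⇒ φ = -6.353°; ω_rod = −rω cosθ/√(L²−r²sin²θ) = +5.3866 rad/s.
V_P = V_A + ω_rod × AP, with AP = 0.2914 m along the rod.
Components: V_Px = −rω sinθ − a·ω_rod·sinφ = -1.1098 m/s;  V_Py = rω cosθ + a·ω_rod·cosφ = -0.916 m/s.
|V_P| = √(V_Px² + V_Py²) = 1.439 m/s.

1.44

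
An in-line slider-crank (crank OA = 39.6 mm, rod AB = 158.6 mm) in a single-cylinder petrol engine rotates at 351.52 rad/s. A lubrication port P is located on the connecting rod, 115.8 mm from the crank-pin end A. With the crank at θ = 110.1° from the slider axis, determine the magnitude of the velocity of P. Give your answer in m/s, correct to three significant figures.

ω = 351.5 rad/s.  Crank-pin speed |V_A| = rω = 13.92 m/s, perpendicular to OA.
Rod angle: sinφ = −(r/L) sinθ ⇒ φ = -13.561°; ω_rod = −rω cosθ/√(L²−r²sin²θ) = +31.028 rad/s.
V_P = V_A + ω_rod × AP, with AP = 0.1158 m along the rod.
Components: V_Px = −rω sinθ − a·ω_rod·sinφ = -12.23 m/s;  V_Py = rω cosθ + a·ω_rod·cosφ = -1.291 m/s.
|V_P| = √(V_Px² + V_Py²) = 12.298 m/s.

12.3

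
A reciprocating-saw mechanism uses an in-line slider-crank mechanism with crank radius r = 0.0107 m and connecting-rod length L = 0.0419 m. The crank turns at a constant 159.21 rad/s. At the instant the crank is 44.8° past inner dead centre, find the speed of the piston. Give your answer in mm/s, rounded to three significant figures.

1420

ω = 159.2 rad/s
For an in-line slider-crank, x = r cosθ + √(L² − r² sin²θ), so v = −rω sinθ·[1 + r cosθ/√(L² − r² sin²θ)].
With r = 0.0107 m, L = 0.0419 m, θ = 44.8°: √(L² − r² sin²θ) = 0.041216 m.
v = −0.0107·159.2·0.70463·[1 + 0.0107·0.70957/0.041216] = -1.4215 m/s.
|v| = 1.4215 m/s = 1421.5 mm/s.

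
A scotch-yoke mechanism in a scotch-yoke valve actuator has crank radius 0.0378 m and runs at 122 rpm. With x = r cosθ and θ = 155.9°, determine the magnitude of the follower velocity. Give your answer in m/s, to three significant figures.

ω = 12.78 rad/s (from 122 rpm).
x = r cosθ ⇒ ẋ = −rω sinθ.
|v| = rω|sinθ| = 0.0378·12.78·|sin 155.9°| = 0.19719 m/s.

0.197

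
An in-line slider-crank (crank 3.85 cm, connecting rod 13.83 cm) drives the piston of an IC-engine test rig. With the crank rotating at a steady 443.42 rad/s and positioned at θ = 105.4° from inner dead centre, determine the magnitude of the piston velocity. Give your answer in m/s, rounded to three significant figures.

15.2

ω = 443.4 rad/s
For an in-line slider-crank, x = r cosθ + √(L² − r² sin²θ), so v = −rω sinθ·[1 + r cosθ/√(L² − r² sin²θ)].
With r = 0.0385 m, L = 0.1383 m, θ = 105.4°: √(L² − r² sin²θ) = 0.13323 m.
v = −0.0385·443.4·0.96410·[1 + 0.0385·-0.26556/0.13323] = -15.196 m/s.
|v| = 15.196 m/s.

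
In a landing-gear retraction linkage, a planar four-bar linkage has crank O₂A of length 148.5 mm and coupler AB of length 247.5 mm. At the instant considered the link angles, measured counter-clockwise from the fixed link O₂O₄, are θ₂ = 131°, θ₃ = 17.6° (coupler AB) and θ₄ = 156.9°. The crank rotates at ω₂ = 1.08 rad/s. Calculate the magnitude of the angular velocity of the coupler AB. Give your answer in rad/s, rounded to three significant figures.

0.434

ω₂ = 1.08 rad/s
Differentiating the loop-closure r₂e^{iθ₂}+r₃e^{iθ₃}=r₁+r₄e^{iθ₄} gives r₂ω₂e^{iθ₂}+r₃ω₃e^{iθ₃}=r₄ω₄e^{iθ₄}.
Eliminating the other unknown: ω₃ = r₂ω₂ sin(θ₄−θ₂) / [r₃ sin(θ₃−θ₄)].
Numerator sine = +0.43680; denominator sine = -0.65210.
Result = 0.1485·1.08·(+0.43680) / (0.2475·(-0.65210)) = -0.43406 rad/s; magnitude 0.43406 rad/s.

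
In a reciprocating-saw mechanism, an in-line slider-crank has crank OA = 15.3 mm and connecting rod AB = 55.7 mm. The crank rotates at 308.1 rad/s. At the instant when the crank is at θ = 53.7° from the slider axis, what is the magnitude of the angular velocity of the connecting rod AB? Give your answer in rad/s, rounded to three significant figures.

51.4

ω = 308.1 rad/s
The rod makes angle φ with the slider axis where L sinφ = r sinθ; differentiating, L cosφ·φ̇ = r ω cosθ.
L cosφ = √(L² − r² sin²θ) = 0.054318 m.
|ω_rod| = r ω |cosθ| / √(L² − r² sin²θ) = 0.0153·308.1·0.59201/0.054318 = 51.377 rad/s.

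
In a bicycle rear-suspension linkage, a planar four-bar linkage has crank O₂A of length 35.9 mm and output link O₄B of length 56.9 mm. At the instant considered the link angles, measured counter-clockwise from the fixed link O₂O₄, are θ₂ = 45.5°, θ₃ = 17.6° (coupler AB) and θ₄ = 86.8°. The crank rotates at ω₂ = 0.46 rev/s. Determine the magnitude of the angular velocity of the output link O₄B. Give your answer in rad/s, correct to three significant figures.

0.913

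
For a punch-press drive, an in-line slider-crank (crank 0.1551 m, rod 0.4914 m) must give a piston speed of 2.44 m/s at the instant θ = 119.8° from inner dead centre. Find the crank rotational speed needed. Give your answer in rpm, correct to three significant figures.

207

For an in-line slider-crank, |v_piston| = rω|sinθ|·[1 + r cosθ/√(L² − r² sin²θ)].
With r = 0.1551 m, L = 0.4914 m, θ = 119.8°: the bracketed kinematic factor |dx/dθ| = 0.11264 m.
ω = v/|dx/dθ| = 2.44/0.11264 = 21.662 rad/s.
N = 60ω/(2π) = 206.86 rpm.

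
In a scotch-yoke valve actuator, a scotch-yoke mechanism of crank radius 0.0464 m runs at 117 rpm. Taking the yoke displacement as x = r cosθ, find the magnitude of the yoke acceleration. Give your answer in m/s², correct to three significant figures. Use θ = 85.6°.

0.534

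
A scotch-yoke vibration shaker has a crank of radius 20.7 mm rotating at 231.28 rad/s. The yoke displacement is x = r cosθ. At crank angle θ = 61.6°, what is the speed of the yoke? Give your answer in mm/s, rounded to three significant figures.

ω = 231.3 rad/s
x = r cosθ ⇒ ẋ = −rω sinθ.
|v| = rω|sinθ| = 0.0207·231.3·|sin 61.6°| = 4.2113 m/s = 4211.3 mm/s.

4210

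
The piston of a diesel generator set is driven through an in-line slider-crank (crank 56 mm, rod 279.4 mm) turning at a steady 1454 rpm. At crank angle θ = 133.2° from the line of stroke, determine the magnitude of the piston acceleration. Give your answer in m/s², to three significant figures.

903

ω = 2π·1454/60 = 152.3 rad/s
x(θ) = r cosθ + √(L² − r² sin²θ); with ω constant, a = ω²·d²x/dθ².
d²x/dθ² = −r cosθ − r²(cos2θ)/√u − r⁴ sin²2θ/(4u^{3/2}),  u = L² − r² sin²θ = 0.0763979 m².
Substituting r = 0.056 m, L = 0.2794 m, θ = 133.2°: d²x/dθ² = +0.038931 m.
a = ω²·d²x/dθ² = (152.3)²·(+0.038931) = +902.57 m/s²;  |a| = 902.57 m/s².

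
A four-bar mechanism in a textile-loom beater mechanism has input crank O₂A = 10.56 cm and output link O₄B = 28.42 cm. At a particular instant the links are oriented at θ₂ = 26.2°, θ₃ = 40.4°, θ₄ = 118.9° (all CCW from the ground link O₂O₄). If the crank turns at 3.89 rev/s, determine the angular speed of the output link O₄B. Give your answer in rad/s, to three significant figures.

ω₂ = 24.44 rad/s (from 3.89 rev/s).
Differentiating the loop-closure r₂e^{iθ₂}+r₃e^{iθ₃}=r₁+r₄e^{iθ₄} gives r₂ω₂e^{iθ₂}+r₃ω₃e^{iθ₃}=r₄ω₄e^{iθ₄}.
Eliminating the other unknown: ω₄ = r₂ω₂ sin(θ₂−θ₃) / [r₄ sin(θ₄−θ₃)].
Numerator sine = -0.24531; denominator sine = +0.97992.
Result = 0.1056·24.44·(-0.24531) / (0.2842·(+0.97992)) = -2.2735 rad/s; magnitude 2.2735 rad/s.

2.27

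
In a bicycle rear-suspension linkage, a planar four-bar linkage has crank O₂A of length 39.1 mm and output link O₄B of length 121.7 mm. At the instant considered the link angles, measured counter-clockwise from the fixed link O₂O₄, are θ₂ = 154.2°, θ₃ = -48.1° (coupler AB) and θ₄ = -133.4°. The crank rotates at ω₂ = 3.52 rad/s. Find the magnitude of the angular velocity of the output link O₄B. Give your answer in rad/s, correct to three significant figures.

0.431

ω₂ = 3.52 rad/s
Differentiating the loop-closure r₂e^{iθ₂}+r₃e^{iθ₃}=r₁+r₄e^{iθ₄} gives r₂ω₂e^{iθ₂}+r₃ω₃e^{iθ₃}=r₄ω₄e^{iθ₄}.
Eliminating the other unknown: ω₄ = r₂ω₂ sin(θ₂−θ₃) / [r₄ sin(θ₄−θ₃)].
Numerator sine = -0.37946; denominator sine = -0.99664.
Result = 0.0391·3.52·(-0.37946) / (0.1217·(-0.99664)) = +0.43058 rad/s; magnitude 0.43058 rad/s.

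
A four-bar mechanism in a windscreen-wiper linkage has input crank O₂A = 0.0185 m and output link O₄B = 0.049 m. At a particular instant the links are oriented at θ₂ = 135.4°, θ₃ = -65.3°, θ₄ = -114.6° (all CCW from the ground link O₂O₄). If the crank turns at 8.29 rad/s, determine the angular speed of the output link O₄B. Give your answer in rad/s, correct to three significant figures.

1.46

ω₂ = 8.29 rad/s
Differentiating the loop-closure r₂e^{iθ₂}+r₃e^{iθ₃}=r₁+r₄e^{iθ₄} gives r₂ω₂e^{iθ₂}+r₃ω₃e^{iθ₃}=r₄ω₄e^{iθ₄}.
Eliminating the other unknown: ω₄ = r₂ω₂ sin(θ₂−θ₃) / [r₄ sin(θ₄−θ₃)].
Numerator sine = -0.35347; denominator sine = -0.75813.
Result = 0.0185·8.29·(-0.35347) / (0.049·(-0.75813)) = +1.4593 rad/s; magnitude 1.4593 rad/s.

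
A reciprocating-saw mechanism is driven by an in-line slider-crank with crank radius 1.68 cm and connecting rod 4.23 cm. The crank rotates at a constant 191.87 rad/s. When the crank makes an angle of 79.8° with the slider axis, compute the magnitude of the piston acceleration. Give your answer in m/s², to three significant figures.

139

ω = 191.9 rad/s
x(θ) = r cosθ + √(L² − r² sin²θ); with ω constant, a = ω²·d²x/dθ².
d²x/dθ² = −r cosθ − r²(cos2θ)/√u − r⁴ sin²2θ/(4u^{3/2}),  u = L² − r² sin²θ = 0.0015159 m².
Substituting r = 0.0168 m, L = 0.0423 m, θ = 79.8°: d²x/dθ² = +0.0037784 m.
a = ω²·d²x/dθ² = (191.9)²·(+0.0037784) = +139.1 m/s²;  |a| = 139.1 m/s².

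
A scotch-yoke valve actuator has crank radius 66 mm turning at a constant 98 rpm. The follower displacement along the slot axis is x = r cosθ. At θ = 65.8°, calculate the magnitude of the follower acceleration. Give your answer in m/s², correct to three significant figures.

ω = 10.26 rad/s (from 98 rpm).
x = r cosθ ⇒ ẍ = −rω² cosθ (ω constant).
|a| = rω²|cosθ| = 0.066·(10.26)²·|cos 65.8°| = 2.8494 m/s².

2.85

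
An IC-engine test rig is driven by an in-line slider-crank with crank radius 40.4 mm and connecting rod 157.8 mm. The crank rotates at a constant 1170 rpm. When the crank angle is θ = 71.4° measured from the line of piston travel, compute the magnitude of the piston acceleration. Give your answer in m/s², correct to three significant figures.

ω = 2π·1170/60 = 122.5 rad/s
x(θ) = r cosθ + √(L² − r² sin²θ); with ω constant, a = ω²·d²x/dθ².
d²x/dθ² = −r cosθ − r²(cos2θ)/√u − r⁴ sin²2θ/(4u^{3/2}),  u = L² − r² sin²θ = 0.0234347 m².
Substituting r = 0.0404 m, L = 0.1578 m, θ = 71.4°: d²x/dθ² = -0.0044613 m.
a = ω²·d²x/dθ² = (122.5)²·(-0.0044613) = -66.972 m/s²;  |a| = 66.972 m/s².

67.0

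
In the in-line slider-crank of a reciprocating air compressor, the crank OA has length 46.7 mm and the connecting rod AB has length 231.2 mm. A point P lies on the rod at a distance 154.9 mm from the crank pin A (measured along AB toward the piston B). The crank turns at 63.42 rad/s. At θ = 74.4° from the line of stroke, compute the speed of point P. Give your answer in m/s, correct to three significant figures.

2.97

ω = 63.42 rad/s.  Crank-pin speed |V_A| = rω = 2.9617 m/s, perpendicular to OA.
Rod angle: sinφ = −(r/L) sinθ ⇒ φ = -11.218°; ω_rod = −rω cosθ/√(L²−r²sin²θ) = -3.512 rad/s.
V_P = V_A + ω_rod × AP, with AP = 0.1549 m along the rod.
Components: V_Px = −rω sinθ − a·ω_rod·sinφ = -2.9584 m/s;  V_Py = rω cosθ + a·ω_rod·cosφ = +0.26285 m/s.
|V_P| = √(V_Px² + V_Py²) = 2.9701 m/s.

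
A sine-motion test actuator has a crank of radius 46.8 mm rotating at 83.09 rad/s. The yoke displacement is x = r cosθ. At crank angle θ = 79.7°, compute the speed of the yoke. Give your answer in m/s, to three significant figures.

ω = 83.09 rad/s
x = r cosθ ⇒ ẋ = −rω sinθ.
|v| = rω|sinθ| = 0.0468·83.09·|sin 79.7°| = 3.8259 m/s.

3.83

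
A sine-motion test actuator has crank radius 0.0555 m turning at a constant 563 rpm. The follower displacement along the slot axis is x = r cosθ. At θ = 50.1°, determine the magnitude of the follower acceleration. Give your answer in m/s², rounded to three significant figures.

124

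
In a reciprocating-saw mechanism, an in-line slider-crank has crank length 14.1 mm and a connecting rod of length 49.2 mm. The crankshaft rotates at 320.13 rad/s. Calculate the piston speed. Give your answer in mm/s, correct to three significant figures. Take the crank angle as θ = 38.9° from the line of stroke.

ω = 320.1 rad/s
For an in-line slider-crank, x = r cosθ + √(L² − r² sin²θ), so v = −rω sinθ·[1 + r cosθ/√(L² − r² sin²θ)].
With r = 0.0141 m, L = 0.0492 m, θ = 38.9°: √(L² − r² sin²θ) = 0.048397 m.
v = −0.0141·320.1·0.62796·[1 + 0.0141·0.77824/0.048397] = -3.4772 m/s.
|v| = 3.4772 m/s = 3477.2 mm/s.

3480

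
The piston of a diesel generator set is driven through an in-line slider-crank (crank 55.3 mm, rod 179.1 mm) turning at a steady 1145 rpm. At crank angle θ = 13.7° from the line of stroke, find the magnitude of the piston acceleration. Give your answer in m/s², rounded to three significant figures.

ω = 2π·1145/60 = 119.9 rad/s
x(θ) = r cosθ + √(L² − r² sin²θ); with ω constant, a = ω²·d²x/dθ².
d²x/dθ² = −r cosθ − r²(cos2θ)/√u − r⁴ sin²2θ/(4u^{3/2}),  u = L² − r² sin²θ = 0.0319053 m².
Substituting r = 0.0553 m, L = 0.1791 m, θ = 13.7°: d²x/dθ² = -0.069013 m.
a = ω²·d²x/dθ² = (119.9)²·(-0.069013) = -992.21 m/s²;  |a| = 992.21 m/s².

992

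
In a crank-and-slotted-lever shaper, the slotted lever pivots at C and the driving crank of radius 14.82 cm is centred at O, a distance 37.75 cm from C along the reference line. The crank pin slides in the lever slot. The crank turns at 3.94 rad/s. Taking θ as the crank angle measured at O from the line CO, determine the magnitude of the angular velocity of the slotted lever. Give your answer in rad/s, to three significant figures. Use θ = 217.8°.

1.15

ω = 3.94 rad/s
Crank pin A relative to C: A = (d + r cosθ, r sinθ); lever angle φ = atan2(r sinθ, d + r cosθ).
Differentiating tanφ: φ̇ = rω(d cosθ + r)/(d² + r² + 2dr cosθ).
d² + r² + 2dr cosθ = |CA|² = 0.0760583 m²;  d cosθ + r = -0.15008 m.
|ω_lever| = |0.1482·3.94·-0.15008| / 0.0760583 = 1.1522 rad/s.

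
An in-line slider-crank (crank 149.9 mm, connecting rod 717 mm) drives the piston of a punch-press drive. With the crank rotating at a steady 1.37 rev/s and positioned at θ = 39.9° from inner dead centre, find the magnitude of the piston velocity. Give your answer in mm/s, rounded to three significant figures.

962

ω = 2π·1.37 = 8.608 rad/s
For an in-line slider-crank, x = r cosθ + √(L² − r² sin²θ), so v = −rω sinθ·[1 + r cosθ/√(L² − r² sin²θ)].
With r = 0.1499 m, L = 0.717 m, θ = 39.9°: √(L² − r² sin²θ) = 0.71052 m.
v = −0.1499·8.608·0.64145·[1 + 0.1499·0.76717/0.71052] = -0.96164 m/s.
|v| = 0.96164 m/s = 961.64 mm/s.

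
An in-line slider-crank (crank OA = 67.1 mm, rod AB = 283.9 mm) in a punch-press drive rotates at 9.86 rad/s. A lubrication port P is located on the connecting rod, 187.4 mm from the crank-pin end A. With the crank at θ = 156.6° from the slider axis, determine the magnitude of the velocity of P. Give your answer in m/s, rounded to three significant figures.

0.305

ω = 9.86 rad/s.  Crank-pin speed |V_A| = rω = 0.66161 m/s, perpendicular to OA.
Rod angle: sinφ = −(r/L) sinθ ⇒ φ = -5.386°; ω_rod = −rω cosθ/√(L²−r²sin²θ) = +2.1482 rad/s.
V_P = V_A + ω_rod × AP, with AP = 0.1874 m along the rod.
Components: V_Px = −rω sinθ − a·ω_rod·sinφ = -0.22497 m/s;  V_Py = rω cosθ + a·ω_rod·cosφ = -0.20639 m/s.
|V_P| = √(V_Px² + V_Py²) = 0.3053 m/s.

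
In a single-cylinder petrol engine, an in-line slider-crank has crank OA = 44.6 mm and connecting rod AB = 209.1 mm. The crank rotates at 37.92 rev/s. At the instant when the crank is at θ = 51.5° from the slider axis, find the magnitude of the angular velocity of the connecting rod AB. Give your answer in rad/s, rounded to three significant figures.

ω = 238.3 rad/s (converted from 37.92 rev/s).
The rod makes angle φ with the slider axis where L sinφ = r sinθ; differentiating, L cosφ·φ̇ = r ω cosθ.
L cosφ = √(L² − r² sin²θ) = 0.20617 m.
|ω_rod| = r ω |cosθ| / √(L² − r² sin²θ) = 0.0446·238.3·0.62251/0.20617 = 32.086 rad/s.

32.1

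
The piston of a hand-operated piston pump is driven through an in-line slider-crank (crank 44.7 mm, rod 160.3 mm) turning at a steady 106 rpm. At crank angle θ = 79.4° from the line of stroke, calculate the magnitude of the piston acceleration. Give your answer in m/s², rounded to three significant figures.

ω = 2π·106/60 = 11.1 rad/s
x(θ) = r cosθ + √(L² − r² sin²θ); with ω constant, a = ω²·d²x/dθ².
d²x/dθ² = −r cosθ − r²(cos2θ)/√u − r⁴ sin²2θ/(4u^{3/2}),  u = L² − r² sin²θ = 0.0237656 m².
Substituting r = 0.0447 m, L = 0.1603 m, θ = 79.4°: d²x/dθ² = +0.0038257 m.
a = ω²·d²x/dθ² = (11.1)²·(+0.0038257) = +0.47138 m/s²;  |a| = 0.47138 m/s².

0.471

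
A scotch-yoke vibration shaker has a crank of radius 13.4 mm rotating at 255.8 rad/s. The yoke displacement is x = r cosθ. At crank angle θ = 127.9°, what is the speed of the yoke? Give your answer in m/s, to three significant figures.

ω = 255.8 rad/s
x = r cosθ ⇒ ẋ = −rω sinθ.
|v| = rω|sinθ| = 0.0134·255.8·|sin 127.9°| = 2.7048 m/s.

2.70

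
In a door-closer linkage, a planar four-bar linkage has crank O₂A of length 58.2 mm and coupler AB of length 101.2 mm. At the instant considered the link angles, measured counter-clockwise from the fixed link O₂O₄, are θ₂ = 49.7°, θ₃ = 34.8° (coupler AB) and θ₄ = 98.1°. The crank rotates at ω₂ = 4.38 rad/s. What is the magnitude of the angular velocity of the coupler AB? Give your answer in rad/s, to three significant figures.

2.11

ω₂ = 4.38 rad/s
Differentiating the loop-closure r₂e^{iθ₂}+r₃e^{iθ₃}=r₁+r₄e^{iθ₄} gives r₂ω₂e^{iθ₂}+r₃ω₃e^{iθ₃}=r₄ω₄e^{iθ₄}.
Eliminating the other unknown: ω₃ = r₂ω₂ sin(θ₄−θ₂) / [r₃ sin(θ₃−θ₄)].
Numerator sine = +0.74780; denominator sine = -0.89337.
Result = 0.0582·4.38·(+0.74780) / (0.1012·(-0.89337)) = -2.1085 rad/s; magnitude 2.1085 rad/s.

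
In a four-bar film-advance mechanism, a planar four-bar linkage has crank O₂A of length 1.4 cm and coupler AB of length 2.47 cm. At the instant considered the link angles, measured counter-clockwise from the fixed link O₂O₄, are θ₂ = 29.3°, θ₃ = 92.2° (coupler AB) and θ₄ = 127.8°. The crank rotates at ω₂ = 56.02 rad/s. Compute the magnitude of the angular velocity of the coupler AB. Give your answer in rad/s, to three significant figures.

53.9

ω₂ = 56.02 rad/s
Differentiating the loop-closure r₂e^{iθ₂}+r₃e^{iθ₃}=r₁+r₄e^{iθ₄} gives r₂ω₂e^{iθ₂}+r₃ω₃e^{iθ₃}=r₄ω₄e^{iθ₄}.
Eliminating the other unknown: ω₃ = r₂ω₂ sin(θ₄−θ₂) / [r₃ sin(θ₃−θ₄)].
Numerator sine = +0.98902; denominator sine = -0.58212.
Result = 0.014·56.02·(+0.98902) / (0.0247·(-0.58212)) = -53.946 rad/s; magnitude 53.946 rad/s.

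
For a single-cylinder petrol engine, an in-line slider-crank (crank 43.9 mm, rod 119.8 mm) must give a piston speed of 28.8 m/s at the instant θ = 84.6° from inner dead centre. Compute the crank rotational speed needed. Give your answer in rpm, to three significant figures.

For an in-line slider-crank, |v_piston| = rω|sinθ|·[1 + r cosθ/√(L² − r² sin²θ)].
With r = 0.0439 m, L = 0.1198 m, θ = 84.6°: the bracketed kinematic factor |dx/dθ| = 0.045324 m.
ω = v/|dx/dθ| = 28.8/0.045324 = 635.43 rad/s.
N = 60ω/(2π) = 6067.9 rpm.

6070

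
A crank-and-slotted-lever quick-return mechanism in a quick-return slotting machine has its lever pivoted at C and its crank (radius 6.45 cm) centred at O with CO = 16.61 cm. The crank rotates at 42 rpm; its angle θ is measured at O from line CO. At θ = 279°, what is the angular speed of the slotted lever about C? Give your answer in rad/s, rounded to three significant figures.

0.731

ω = 4.398 rad/s (from 42 rpm).
Crank pin A relative to C: A = (d + r cosθ, r sinθ); lever angle φ = atan2(r sinθ, d + r cosθ).
Differentiating tanφ: φ̇ = rω(d cosθ + r)/(d² + r² + 2dr cosθ).
d² + r² + 2dr cosθ = |CA|² = 0.0351014 m²;  d cosθ + r = +0.090484 m.
|ω_lever| = |0.0645·4.398·+0.090484| / 0.0351014 = 0.73128 rad/s.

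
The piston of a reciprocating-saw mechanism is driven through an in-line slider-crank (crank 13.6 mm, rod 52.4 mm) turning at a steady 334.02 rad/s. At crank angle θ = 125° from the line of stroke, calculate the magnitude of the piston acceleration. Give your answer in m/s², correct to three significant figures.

1000

ω = 334 rad/s
x(θ) = r cosθ + √(L² − r² sin²θ); with ω constant, a = ω²·d²x/dθ².
d²x/dθ² = −r cosθ − r²(cos2θ)/√u − r⁴ sin²2θ/(4u^{3/2}),  u = L² − r² sin²θ = 0.00262165 m².
Substituting r = 0.0136 m, L = 0.0524 m, θ = 125°: d²x/dθ² = +0.0089799 m.
a = ω²·d²x/dθ² = (334)²·(+0.0089799) = +1001.9 m/s²;  |a| = 1001.9 m/s².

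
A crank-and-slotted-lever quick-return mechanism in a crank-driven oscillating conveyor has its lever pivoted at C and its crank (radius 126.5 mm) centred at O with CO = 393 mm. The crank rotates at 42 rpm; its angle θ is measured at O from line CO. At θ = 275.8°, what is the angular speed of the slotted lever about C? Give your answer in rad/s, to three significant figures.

0.512

ω = 4.398 rad/s (from 42 rpm).
Crank pin A relative to C: A = (d + r cosθ, r sinθ); lever angle φ = atan2(r sinθ, d + r cosθ).
Differentiating tanφ: φ̇ = rω(d cosθ + r)/(d² + r² + 2dr cosθ).
d² + r² + 2dr cosθ = |CA|² = 0.180499 m²;  d cosθ + r = +0.16622 m.
|ω_lever| = |0.1265·4.398·+0.16622| / 0.180499 = 0.51235 rad/s.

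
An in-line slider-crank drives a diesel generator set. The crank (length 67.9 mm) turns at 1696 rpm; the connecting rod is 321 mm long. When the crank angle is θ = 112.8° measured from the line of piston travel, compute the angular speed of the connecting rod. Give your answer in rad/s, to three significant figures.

14.8

ω = 177.6 rad/s (converted from 1696 rpm).
The rod makes angle φ with the slider axis where L sinφ = r sinθ; differentiating, L cosφ·φ̇ = r ω cosθ.
L cosφ = √(L² − r² sin²θ) = 0.31484 m.
|ω_rod| = r ω |cosθ| / √(L² − r² sin²θ) = 0.0679·177.6·0.38752/0.31484 = 14.843 rad/s.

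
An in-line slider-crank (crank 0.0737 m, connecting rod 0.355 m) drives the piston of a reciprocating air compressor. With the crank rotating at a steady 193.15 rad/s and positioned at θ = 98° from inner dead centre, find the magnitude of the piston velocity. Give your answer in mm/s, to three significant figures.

13700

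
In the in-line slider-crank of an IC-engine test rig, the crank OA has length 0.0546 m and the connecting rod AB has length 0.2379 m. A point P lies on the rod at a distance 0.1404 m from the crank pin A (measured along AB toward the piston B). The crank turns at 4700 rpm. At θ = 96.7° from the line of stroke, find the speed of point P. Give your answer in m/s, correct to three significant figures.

26.3

ω = 492.2 rad/s.  Crank-pin speed |V_A| = rω = 26.873 m/s, perpendicular to OA.
Rod angle: sinφ = −(r/L) sinθ ⇒ φ = -13.176°; ω_rod = −rω cosθ/√(L²−r²sin²θ) = +13.535 rad/s.
V_P = V_A + ω_rod × AP, with AP = 0.1404 m along the rod.
Components: V_Px = −rω sinθ − a·ω_rod·sinφ = -26.256 m/s;  V_Py = rω cosθ + a·ω_rod·cosφ = -1.285 m/s.
|V_P| = √(V_Px² + V_Py²) = 26.288 m/s.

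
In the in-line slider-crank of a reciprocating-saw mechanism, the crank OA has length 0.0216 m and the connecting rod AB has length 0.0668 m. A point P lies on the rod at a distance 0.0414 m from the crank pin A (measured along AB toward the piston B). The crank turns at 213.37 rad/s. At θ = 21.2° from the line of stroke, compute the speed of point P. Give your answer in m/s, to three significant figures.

2.57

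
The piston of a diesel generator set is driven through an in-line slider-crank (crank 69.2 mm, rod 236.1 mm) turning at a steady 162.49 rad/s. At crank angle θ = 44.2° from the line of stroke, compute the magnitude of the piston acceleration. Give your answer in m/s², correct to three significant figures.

ω = 162.5 rad/s
x(θ) = r cosθ + √(L² − r² sin²θ); with ω constant, a = ω²·d²x/dθ².
d²x/dθ² = −r cosθ − r²(cos2θ)/√u − r⁴ sin²2θ/(4u^{3/2}),  u = L² − r² sin²θ = 0.0534157 m².
Substituting r = 0.0692 m, L = 0.2361 m, θ = 44.2°: d²x/dθ² = -0.050653 m.
a = ω²·d²x/dθ² = (162.5)²·(-0.050653) = -1337.4 m/s²;  |a| = 1337.4 m/s².

1340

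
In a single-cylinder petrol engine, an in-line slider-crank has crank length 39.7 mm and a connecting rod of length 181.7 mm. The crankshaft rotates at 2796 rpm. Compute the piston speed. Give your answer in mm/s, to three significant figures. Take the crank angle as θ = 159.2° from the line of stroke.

3280

ω = 2π·2796/60 = 292.8 rad/s
For an in-line slider-crank, x = r cosθ + √(L² − r² sin²θ), so v = −rω sinθ·[1 + r cosθ/√(L² − r² sin²θ)].
With r = 0.0397 m, L = 0.1817 m, θ = 159.2°: √(L² − r² sin²θ) = 0.18115 m.
v = −0.0397·292.8·0.35511·[1 + 0.0397·-0.93483/0.18115] = -3.2821 m/s.
|v| = 3.2821 m/s = 3282.1 mm/s.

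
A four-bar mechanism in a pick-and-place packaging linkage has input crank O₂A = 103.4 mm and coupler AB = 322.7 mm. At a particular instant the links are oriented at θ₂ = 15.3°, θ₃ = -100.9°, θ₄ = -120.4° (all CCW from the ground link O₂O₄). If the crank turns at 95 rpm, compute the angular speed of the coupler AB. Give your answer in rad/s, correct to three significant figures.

ω₂ = 9.948 rad/s (from 95 rpm).
Differentiating the loop-closure r₂e^{iθ₂}+r₃e^{iθ₃}=r₁+r₄e^{iθ₄} gives r₂ω₂e^{iθ₂}+r₃ω₃e^{iθ₃}=r₄ω₄e^{iθ₄}.
Eliminating the other unknown: ω₃ = r₂ω₂ sin(θ₄−θ₂) / [r₃ sin(θ₃−θ₄)].
Numerator sine = -0.69842; denominator sine = +0.33381.
Result = 0.1034·9.948·(-0.69842) / (0.3227·(+0.33381)) = -6.6695 rad/s; magnitude 6.6695 rad/s.

6.67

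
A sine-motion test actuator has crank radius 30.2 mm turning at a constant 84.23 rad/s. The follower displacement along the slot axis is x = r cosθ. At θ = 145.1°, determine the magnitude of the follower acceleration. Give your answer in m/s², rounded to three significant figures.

176

ω = 84.23 rad/s
x = r cosθ ⇒ ẍ = −rω² cosθ (ω constant).
|a| = rω²|cosθ| = 0.0302·(84.23)²·|cos 145.1°| = 175.73 m/s².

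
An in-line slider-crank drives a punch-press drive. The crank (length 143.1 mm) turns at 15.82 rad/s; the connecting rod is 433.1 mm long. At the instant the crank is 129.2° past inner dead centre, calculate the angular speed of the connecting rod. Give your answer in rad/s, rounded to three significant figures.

3.42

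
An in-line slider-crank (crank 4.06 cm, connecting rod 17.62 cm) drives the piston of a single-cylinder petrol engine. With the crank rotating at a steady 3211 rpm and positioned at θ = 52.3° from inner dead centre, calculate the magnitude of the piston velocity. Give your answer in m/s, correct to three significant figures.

12.3

ω = 2π·3211/60 = 336.3 rad/s
For an in-line slider-crank, x = r cosθ + √(L² − r² sin²θ), so v = −rω sinθ·[1 + r cosθ/√(L² − r² sin²θ)].
With r = 0.0406 m, L = 0.1762 m, θ = 52.3°: √(L² − r² sin²θ) = 0.17325 m.
v = −0.0406·336.3·0.79122·[1 + 0.0406·0.61153/0.17325] = -12.35 m/s.
|v| = 12.35 m/s.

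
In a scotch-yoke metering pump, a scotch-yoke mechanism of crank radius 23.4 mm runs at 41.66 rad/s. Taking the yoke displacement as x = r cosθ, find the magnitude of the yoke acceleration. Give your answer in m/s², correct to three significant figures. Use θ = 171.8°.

40.2

ω = 41.66 rad/s
x = r cosθ ⇒ ẍ = −rω² cosθ (ω constant).
|a| = rω²|cosθ| = 0.0234·(41.66)²·|cos 171.8°| = 40.197 m/s².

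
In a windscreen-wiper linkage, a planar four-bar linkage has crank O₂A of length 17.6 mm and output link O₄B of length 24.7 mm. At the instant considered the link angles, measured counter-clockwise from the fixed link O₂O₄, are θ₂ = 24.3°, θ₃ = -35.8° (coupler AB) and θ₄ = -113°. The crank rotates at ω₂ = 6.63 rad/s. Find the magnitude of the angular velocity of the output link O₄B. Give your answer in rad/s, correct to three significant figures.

4.20

ω₂ = 6.63 rad/s
Differentiating the loop-closure r₂e^{iθ₂}+r₃e^{iθ₃}=r₁+r₄e^{iθ₄} gives r₂ω₂e^{iθ₂}+r₃ω₃e^{iθ₃}=r₄ω₄e^{iθ₄}.
Eliminating the other unknown: ω₄ = r₂ω₂ sin(θ₂−θ₃) / [r₄ sin(θ₄−θ₃)].
Numerator sine = +0.86690; denominator sine = -0.97515.
Result = 0.0176·6.63·(+0.86690) / (0.0247·(-0.97515)) = -4.1998 rad/s; magnitude 4.1998 rad/s.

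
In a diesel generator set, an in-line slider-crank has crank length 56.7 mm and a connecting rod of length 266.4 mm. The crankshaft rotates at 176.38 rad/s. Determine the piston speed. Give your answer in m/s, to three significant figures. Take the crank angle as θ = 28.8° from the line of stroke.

ω = 176.4 rad/s
For an in-line slider-crank, x = r cosθ + √(L² − r² sin²θ), so v = −rω sinθ·[1 + r cosθ/√(L² − r² sin²θ)].
With r = 0.0567 m, L = 0.2664 m, θ = 28.8°: √(L² − r² sin²θ) = 0.265 m.
v = −0.0567·176.4·0.48175·[1 + 0.0567·0.87631/0.265] = -5.7212 m/s.
|v| = 5.7212 m/s.

5.72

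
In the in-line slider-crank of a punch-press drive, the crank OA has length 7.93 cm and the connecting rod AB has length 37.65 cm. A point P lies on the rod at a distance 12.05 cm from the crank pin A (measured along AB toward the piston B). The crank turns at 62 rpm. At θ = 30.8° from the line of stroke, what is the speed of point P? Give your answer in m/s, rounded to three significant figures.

0.410

ω = 6.493 rad/s.  Crank-pin speed |V_A| = rω = 0.51487 m/s, perpendicular to OA.
Rod angle: sinφ = −(r/L) sinθ ⇒ φ = -6.191°; ω_rod = −rω cosθ/√(L²−r²sin²θ) = -1.1815 rad/s.
V_P = V_A + ω_rod × AP, with AP = 0.1205 m along the rod.
Components: V_Px = −rω sinθ − a·ω_rod·sinφ = -0.27899 m/s;  V_Py = rω cosθ + a·ω_rod·cosφ = +0.30071 m/s.
|V_P| = √(V_Px² + V_Py²) = 0.41019 m/s.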